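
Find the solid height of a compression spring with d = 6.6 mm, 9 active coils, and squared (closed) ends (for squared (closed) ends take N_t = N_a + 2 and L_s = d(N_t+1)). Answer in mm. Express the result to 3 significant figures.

79.2 mm

squared (closed) ends: N_t = N_a + 2 = 9 + 2 = 11
L_s = d·(N_t+1) = 6.6 × 12 = 79.2 mm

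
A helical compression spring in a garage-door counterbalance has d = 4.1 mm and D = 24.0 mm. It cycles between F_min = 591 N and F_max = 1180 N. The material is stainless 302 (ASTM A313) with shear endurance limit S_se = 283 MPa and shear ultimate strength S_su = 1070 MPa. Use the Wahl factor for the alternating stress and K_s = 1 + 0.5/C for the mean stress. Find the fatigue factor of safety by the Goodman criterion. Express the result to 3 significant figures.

0.511

C = D/d = 24.0/4.1 = 5.8537; K_W = (4C−1)/(4C−4)+0.615/C = 1.2596; K_s = 1+0.5/C = 1.0854
F_a = (F_max−F_min)/2 = 294.5 N; F_m = (F_max+F_min)/2 = 885.5 N
τ_a = K_W·8F_aD/(πd³) = 1.2596 × 261.15 = 328.94 MPa
τ_m = K_s·8F_mD/(πd³) = 1.0854 × 785.21 = 852.28 MPa
Goodman: 1/n_f = τ_a/S_se + τ_m/S_su = 328.94/283 + 852.28/1070 = 1.16232 + 0.79653 = 1.9588
n_f = 1/1.9588 = 0.5105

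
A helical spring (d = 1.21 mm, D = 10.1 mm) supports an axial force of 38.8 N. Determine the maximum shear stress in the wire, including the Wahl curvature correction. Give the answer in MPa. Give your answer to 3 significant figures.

662 MPa

Spring index C = D/d = 10.1/1.21 = 8.3471
K_W = (4C−1)/(4C−4) + 0.615/C = 32.388/29.388 + 0.0737 = 1.1758
τ₀ = 8FD/(πd³) = 8·38.8·10.1/(π·1.21³) = 3135.04/5.5655 = 563.3 MPa
τ_max = K·τ₀ = 1.1758 × 563.3 = 662.3 MPa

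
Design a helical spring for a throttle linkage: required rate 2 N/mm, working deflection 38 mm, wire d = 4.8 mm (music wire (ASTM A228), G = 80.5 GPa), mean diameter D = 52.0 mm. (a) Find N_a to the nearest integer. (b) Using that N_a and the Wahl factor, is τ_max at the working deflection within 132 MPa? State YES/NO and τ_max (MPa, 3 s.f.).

(a) 19 coils; (b) YES, τ_max = 103 MPa

N_a = Gd⁴/(8D³k) = (80.5×10³)(4.8⁴)/(8·52.0³·2) = 18.99 → N_a = 19
Actual rate k = Gd⁴/(8D³·19) = 1.9994 N/mm
Working load F = kδ = 1.9994·38 = 75.979 N
C = 52.0/4.8 = 10.8333; K_W = (4C−1)/(4C−4)+0.615/C = 1.1330
τ_max = K_W·8FD/(πd³) = 1.1330·90.973 = 103.08 MPa
τ_max ≤ 132 MPa → acceptable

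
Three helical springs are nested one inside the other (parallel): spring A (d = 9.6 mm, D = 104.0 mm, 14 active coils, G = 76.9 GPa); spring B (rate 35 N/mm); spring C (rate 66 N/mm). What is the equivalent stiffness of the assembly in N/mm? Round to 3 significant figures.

106 N/mm

k_A = Gd⁴/(8D³N_a) = (76.9×10³)(9.6⁴)/(8·104.0³·14) = 5.1843 N/mm
Parallel: k_eq = 5.1843 + 35 + 66 = 106.18 N/mm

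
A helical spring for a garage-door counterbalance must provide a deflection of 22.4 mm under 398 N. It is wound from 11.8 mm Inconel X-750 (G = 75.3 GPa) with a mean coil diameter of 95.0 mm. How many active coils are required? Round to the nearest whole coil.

Required rate k = F/δ = 398/22.4 = 17.768 N/mm
N_a = Gd⁴/(8D³k) = (75.3×10³ × 11.8⁴)/(8 × 95.0³ × 17.768)
    = 1.4599e+09 / 1.2187e+08 = 11.98 → 12 coils

12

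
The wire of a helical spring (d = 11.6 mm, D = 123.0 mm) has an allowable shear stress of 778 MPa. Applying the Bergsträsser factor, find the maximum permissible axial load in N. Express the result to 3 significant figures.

3440 N

C = D/d = 123.0/11.6 = 10.6034
K_B = (4C+2)/(4C−3) = 44.414/39.414 = 1.1269
τ_max = K·8FD/(πd³) → F_max = τ_allow·πd³/(8DK)
F_max = 778·π·11.6³/(8·123.0·1.1269) = 3.8151e+06/1108.8 = 3440.6 N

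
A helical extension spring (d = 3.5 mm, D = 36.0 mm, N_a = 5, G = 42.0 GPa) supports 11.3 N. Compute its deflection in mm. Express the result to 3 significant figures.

k = Gd⁴/(8D³N_a) = (42.0×10³)(3.5⁴)/(8·36.0³·5) = 3.3772 N/mm
δ = F/k = 11.3 / 3.3772 = 3.346 mm

3.35 mm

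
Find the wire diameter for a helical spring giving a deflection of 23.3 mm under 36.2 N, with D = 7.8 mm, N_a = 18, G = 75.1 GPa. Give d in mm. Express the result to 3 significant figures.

1.09 mm

Required rate k = F/δ = 36.2/23.3 = 1.5536 N/mm
d = (8D³N_a·k / G)^(1/4) = (8·7.8³·18·1.5536 / (75.1×10³))^0.25
  = (1.4137)^0.25 = 1.0904 mm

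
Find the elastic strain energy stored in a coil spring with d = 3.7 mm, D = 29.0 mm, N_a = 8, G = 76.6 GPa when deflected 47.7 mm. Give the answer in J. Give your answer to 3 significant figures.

k = Gd⁴/(8D³N_a) = (76.6×10³)(3.7⁴)/(8·29.0³·8) = 9.1973 N/mm
U = ½kδ² = 0.5 × 9.1973 × 47.7² = 10463 N·mm = 10.463 J

10.5 J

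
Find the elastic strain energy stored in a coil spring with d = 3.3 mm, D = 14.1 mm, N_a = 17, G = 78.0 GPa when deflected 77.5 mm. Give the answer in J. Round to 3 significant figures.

72.9 J

k = Gd⁴/(8D³N_a) = (78.0×10³)(3.3⁴)/(8·14.1³·17) = 24.264 N/mm
U = ½kδ² = 0.5 × 24.264 × 77.5² = 72866 N·mm = 72.866 J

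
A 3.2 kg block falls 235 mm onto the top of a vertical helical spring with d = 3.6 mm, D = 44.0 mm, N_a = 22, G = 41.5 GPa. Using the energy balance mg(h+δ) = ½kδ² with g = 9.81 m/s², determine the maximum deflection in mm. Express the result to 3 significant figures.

k = Gd⁴/(8D³N_a) = (41.5×10³)(3.6⁴)/(8·44.0³·22) = 0.46493 N/mm
W = mg = 3.2 × 9.81 = 31.392 N
½kδ² − Wδ − Wh = 0 → δ = (W + √(W² + 2kWh))/k
δ = (31.392 + √(985.46 + 6859.69))/0.46493 = (31.392 + 88.573)/0.46493 = 258.03 mm

258 mm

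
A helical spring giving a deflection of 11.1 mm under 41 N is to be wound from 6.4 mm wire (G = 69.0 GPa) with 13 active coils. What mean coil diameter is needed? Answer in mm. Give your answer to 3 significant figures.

67.0 mm

Required rate k = F/δ = 41/11.1 = 3.6937 N/mm
D = (Gd⁴/(8N_a·k))^(1/3) = (69.0×10³·6.4⁴/(8·13·3.6937))^(1/3)
  = (301352)^(1/3) = 67.0437 mm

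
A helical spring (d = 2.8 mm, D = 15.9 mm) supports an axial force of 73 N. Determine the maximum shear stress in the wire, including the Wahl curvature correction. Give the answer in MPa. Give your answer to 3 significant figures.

Spring index C = D/d = 15.9/2.8 = 5.6786
K_W = (4C−1)/(4C−4) + 0.615/C = 21.714/18.714 + 0.1083 = 1.2686
τ₀ = 8FD/(πd³) = 8·73·15.9/(π·2.8³) = 9285.6/68.964 = 134.64 MPa
τ_max = K·τ₀ = 1.2686 × 134.64 = 170.81 MPa

171 MPa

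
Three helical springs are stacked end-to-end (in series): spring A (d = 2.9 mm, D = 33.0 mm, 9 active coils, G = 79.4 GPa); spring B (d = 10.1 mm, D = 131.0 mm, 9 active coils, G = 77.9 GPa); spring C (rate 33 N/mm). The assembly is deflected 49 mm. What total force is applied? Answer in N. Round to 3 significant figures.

70.9 N

k_A = Gd⁴/(8D³N_a) = (79.4×10³)(2.9⁴)/(8·33.0³·9) = 2.1704 N/mm
k_B = Gd⁴/(8D³N_a) = (77.9×10³)(10.1⁴)/(8·131.0³·9) = 5.0081 N/mm
Series: 1/k_eq = 1/2.1704 + 1/5.0081 + 1/33 = 0.69072; k_eq = 1.4478 N/mm
F = k_eq·δ = 1.4478·49 = 70.94 N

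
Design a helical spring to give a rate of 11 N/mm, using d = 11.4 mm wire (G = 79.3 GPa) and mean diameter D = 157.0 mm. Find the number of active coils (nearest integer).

4

N_a = Gd⁴/(8D³k) = (79.3×10³ × 11.4⁴)/(8 × 157.0³ × 11)
    = 1.33935e+09 / 3.40551e+08 = 3.933 → 4 coils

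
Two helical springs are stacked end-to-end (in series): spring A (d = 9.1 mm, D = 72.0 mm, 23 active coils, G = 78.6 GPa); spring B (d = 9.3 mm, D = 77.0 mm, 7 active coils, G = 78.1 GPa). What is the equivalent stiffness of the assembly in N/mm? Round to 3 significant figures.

5.84 N/mm

k_A = Gd⁴/(8D³N_a) = (78.6×10³)(9.1⁴)/(8·72.0³·23) = 7.8482 N/mm
k_B = Gd⁴/(8D³N_a) = (78.1×10³)(9.3⁴)/(8·77.0³·7) = 22.852 N/mm
Series: 1/k_eq = 1/7.8482 + 1/22.852 = 0.17118; k_eq = 5.8419 N/mm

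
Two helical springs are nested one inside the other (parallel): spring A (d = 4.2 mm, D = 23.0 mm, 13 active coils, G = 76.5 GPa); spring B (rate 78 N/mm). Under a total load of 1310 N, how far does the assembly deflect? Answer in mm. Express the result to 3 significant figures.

k_A = Gd⁴/(8D³N_a) = (76.5×10³)(4.2⁴)/(8·23.0³·13) = 18.812 N/mm
Parallel: k_eq = 18.812 + 78 = 96.812 N/mm
δ = F/k_eq = 1310/96.812 = 13.531 mm

13.5 mm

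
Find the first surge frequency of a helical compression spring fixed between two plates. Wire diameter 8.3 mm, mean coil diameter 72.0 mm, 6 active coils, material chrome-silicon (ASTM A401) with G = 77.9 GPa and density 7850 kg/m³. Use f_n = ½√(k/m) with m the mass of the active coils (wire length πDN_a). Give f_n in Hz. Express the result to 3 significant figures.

94.6 Hz

k = Gd⁴/(8D³N_a) = (77.9×10³)(8.3⁴)/(8·72.0³·6) = 20.635 N/mm = 20635 N/m
Wire length L = πDN_a = π·72.0·6 = 1357.2 mm
m = ρ·(πd²/4)·L = 7850 × 54.106×10⁻⁶ m² × 1.3572 m = 0.57643 kg
f_n = ½√(k/m) = 0.5·√(20635/0.57643) = 0.5·√(35798) = 94.602 Hz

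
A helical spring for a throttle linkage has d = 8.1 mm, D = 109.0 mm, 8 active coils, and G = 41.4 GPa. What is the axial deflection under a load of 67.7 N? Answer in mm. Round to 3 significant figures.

31.5 mm

k = Gd⁴/(8D³N_a) = (41.4×10³)(8.1⁴)/(8·109.0³·8) = 2.1502 N/mm
δ = F/k = 67.7 / 2.1502 = 31.485 mm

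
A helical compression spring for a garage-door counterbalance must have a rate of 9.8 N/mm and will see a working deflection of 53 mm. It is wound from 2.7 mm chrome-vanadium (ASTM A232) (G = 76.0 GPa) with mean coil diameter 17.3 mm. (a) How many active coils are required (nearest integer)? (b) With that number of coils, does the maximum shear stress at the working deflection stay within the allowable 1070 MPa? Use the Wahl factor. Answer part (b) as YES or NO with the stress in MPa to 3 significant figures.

(a) 10 coils; (b) NO, τ_max = 1430 MPa

N_a = Gd⁴/(8D³k) = (76.0×10³)(2.7⁴)/(8·17.3³·9.8) = 9.95 → N_a = 10
Actual rate k = Gd⁴/(8D³·10) = 9.7508 N/mm
Working load F = kδ = 9.7508·53 = 516.79 N
C = 17.3/2.7 = 6.4074; K_W = (4C−1)/(4C−4)+0.615/C = 1.2347
τ_max = K_W·8FD/(πd³) = 1.2347·1156.7 = 1428.1 MPa
τ_max > 1070 MPa → exceeds allowable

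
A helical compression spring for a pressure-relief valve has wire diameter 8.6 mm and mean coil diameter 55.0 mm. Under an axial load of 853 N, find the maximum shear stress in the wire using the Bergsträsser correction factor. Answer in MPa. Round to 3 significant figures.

Spring index C = D/d = 55.0/8.6 = 6.3953
K_B = (4C+2)/(4C−3) = 27.581/22.581 = 1.2214
τ₀ = 8FD/(πd³) = 8·853·55.0/(π·8.6³) = 375320/1998.2 = 187.83 MPa
τ_max = K·τ₀ = 1.2214 × 187.83 = 229.42 MPa

229 MPa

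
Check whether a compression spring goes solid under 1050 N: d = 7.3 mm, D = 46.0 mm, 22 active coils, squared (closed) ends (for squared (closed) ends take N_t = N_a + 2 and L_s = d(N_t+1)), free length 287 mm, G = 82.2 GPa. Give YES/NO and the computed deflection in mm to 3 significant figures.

k = Gd⁴/(8D³N_a) = (82.2×10³)(7.3⁴)/(8·46.0³·22) = 13.626 N/mm
N_t = 24; L_s = 7.3·25 = 182.5 mm; δ_solid = L₀ − L_s = 287 − 182.5 = 104.5 mm
δ = F/k = 1050/13.626 = 77.057 mm
δ < δ_solid → spring does not go solid

NO, δ = 77.1 mm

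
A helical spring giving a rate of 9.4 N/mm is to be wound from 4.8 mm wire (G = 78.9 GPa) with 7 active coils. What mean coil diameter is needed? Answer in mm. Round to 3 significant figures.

43.0 mm

D = (Gd⁴/(8N_a·k))^(1/3) = (78.9×10³·4.8⁴/(8·7·9.4))^(1/3)
  = (79565.7)^(1/3) = 43.0106 mm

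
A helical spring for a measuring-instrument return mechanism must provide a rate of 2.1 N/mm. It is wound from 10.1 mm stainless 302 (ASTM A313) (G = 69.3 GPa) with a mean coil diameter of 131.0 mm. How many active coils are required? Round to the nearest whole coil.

N_a = Gd⁴/(8D³k) = (69.3×10³ × 10.1⁴)/(8 × 131.0³ × 2.1)
    = 7.21139e+08 / 3.77679e+07 = 19.09 → 19 coils

19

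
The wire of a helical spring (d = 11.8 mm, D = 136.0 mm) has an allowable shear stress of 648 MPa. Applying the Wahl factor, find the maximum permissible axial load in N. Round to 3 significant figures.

C = D/d = 136.0/11.8 = 11.5254
K_W = (4C−1)/(4C−4) + 0.615/C = 45.102/42.102 + 0.0534 = 1.1246
τ_max = K·8FD/(πd³) → F_max = τ_allow·πd³/(8DK)
F_max = 648·π·11.8³/(8·136.0·1.1246) = 3.3448e+06/1223.6 = 2733.6 N

2730 N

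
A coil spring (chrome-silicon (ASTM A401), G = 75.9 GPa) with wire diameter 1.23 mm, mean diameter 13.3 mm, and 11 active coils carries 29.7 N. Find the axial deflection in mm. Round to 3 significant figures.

35.4 mm

k = Gd⁴/(8D³N_a) = (75.9×10³)(1.23⁴)/(8·13.3³·11) = 0.83912 N/mm
δ = F/k = 29.7 / 0.83912 = 35.394 mm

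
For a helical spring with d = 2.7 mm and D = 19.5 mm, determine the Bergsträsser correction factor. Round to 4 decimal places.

1.1931

C = D/d = 19.5/2.7 = 7.2222
K_B = (4C+2)/(4C−3) = 30.889/25.889 = 1.1931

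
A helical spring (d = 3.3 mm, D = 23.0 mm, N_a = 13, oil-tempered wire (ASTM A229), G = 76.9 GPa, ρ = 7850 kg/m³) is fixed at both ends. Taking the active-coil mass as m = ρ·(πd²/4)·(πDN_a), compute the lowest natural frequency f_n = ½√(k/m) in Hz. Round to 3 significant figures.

169 Hz

k = Gd⁴/(8D³N_a) = (76.9×10³)(3.3⁴)/(8·23.0³·13) = 7.2072 N/mm = 7207.2 N/m
Wire length L = πDN_a = π·23.0·13 = 939.34 mm
m = ρ·(πd²/4)·L = 7850 × 8.553×10⁻⁶ m² × 0.93934 m = 0.063068 kg
f_n = ½√(k/m) = 0.5·√(7207.2/0.063068) = 0.5·√(1.1428e+05) = 169.02 Hz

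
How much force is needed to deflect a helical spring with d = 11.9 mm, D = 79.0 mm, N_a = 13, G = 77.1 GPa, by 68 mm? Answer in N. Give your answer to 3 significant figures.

2050 N

k = Gd⁴/(8D³N_a) = (77.1×10³)(11.9⁴)/(8·79.0³·13) = 30.153 N/mm
F = k·δ = 30.153 × 68 = 2050.4 N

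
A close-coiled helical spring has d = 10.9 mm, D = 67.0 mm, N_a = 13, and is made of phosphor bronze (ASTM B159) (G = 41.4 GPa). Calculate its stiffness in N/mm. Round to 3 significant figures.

18.7 N/mm

k = Gd⁴/(8D³N_a) = (41.4×10³ × 10.9⁴) / (8 × 67.0³ × 13)
  = 5.84395e+08 / 3.12794e+07 = 18.683 N/mm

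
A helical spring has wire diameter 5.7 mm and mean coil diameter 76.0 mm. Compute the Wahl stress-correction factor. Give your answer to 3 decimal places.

C = D/d = 76.0/5.7 = 13.3333
K_W = (4C−1)/(4C−4) + 0.615/C = 52.333/49.333 + 0.0461 = 1.1069

1.107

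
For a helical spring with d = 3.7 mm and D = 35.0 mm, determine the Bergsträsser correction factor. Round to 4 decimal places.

C = D/d = 35.0/3.7 = 9.4595
K_B = (4C+2)/(4C−3) = 39.838/34.838 = 1.1435

1.1435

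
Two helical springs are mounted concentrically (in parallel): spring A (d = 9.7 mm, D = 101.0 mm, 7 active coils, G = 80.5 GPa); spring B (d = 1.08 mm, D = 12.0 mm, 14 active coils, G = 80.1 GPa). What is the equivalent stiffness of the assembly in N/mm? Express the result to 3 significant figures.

12.9 N/mm

k_A = Gd⁴/(8D³N_a) = (80.5×10³)(9.7⁴)/(8·101.0³·7) = 12.352 N/mm
k_B = Gd⁴/(8D³N_a) = (80.1×10³)(1.08⁴)/(8·12.0³·14) = 0.56307 N/mm
Parallel: k_eq = 12.352 + 0.56307 = 12.915 N/mm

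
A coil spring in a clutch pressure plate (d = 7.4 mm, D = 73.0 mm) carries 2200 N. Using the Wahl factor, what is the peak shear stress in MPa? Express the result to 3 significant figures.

1160 MPa

Spring index C = D/d = 73.0/7.4 = 9.8649
K_W = (4C−1)/(4C−4) + 0.615/C = 38.459/35.459 + 0.0623 = 1.1469
τ₀ = 8FD/(πd³) = 8·2200·73.0/(π·7.4³) = 1.2848e+06/1273 = 1009.2 MPa
τ_max = K·τ₀ = 1.1469 × 1009.2 = 1157.5 MPa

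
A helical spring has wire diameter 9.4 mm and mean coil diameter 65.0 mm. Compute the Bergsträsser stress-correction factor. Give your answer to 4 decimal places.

C = D/d = 65.0/9.4 = 6.9149
K_B = (4C+2)/(4C−3) = 29.660/24.660 = 1.2028

1.2028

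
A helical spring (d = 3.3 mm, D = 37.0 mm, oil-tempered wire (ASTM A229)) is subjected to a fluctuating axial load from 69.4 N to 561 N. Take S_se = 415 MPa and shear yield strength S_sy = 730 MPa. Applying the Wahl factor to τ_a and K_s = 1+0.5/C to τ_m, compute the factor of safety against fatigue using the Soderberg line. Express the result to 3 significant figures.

C = D/d = 37.0/3.3 = 11.2121; K_W = (4C−1)/(4C−4)+0.615/C = 1.1283; K_s = 1+0.5/C = 1.0446
F_a = (F_max−F_min)/2 = 245.8 N; F_m = (F_max+F_min)/2 = 315.2 N
τ_a = K_W·8F_aD/(πd³) = 1.1283 × 644.44 = 727.12 MPa
τ_m = K_s·8F_mD/(πd³) = 1.0446 × 826.39 = 863.24 MPa
Soderberg: 1/n_f = τ_a/S_se + τ_m/S_sy = 727.12/415 + 863.24/730 = 1.75209 + 1.18253 = 2.9346
n_f = 1/2.9346 = 0.3408

0.341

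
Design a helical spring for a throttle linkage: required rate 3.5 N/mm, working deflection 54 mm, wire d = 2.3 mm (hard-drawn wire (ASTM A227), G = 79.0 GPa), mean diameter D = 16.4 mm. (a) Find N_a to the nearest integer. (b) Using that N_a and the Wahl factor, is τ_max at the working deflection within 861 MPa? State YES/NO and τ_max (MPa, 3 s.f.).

N_a = Gd⁴/(8D³k) = (79.0×10³)(2.3⁴)/(8·16.4³·3.5) = 17.9 → N_a = 18
Actual rate k = Gd⁴/(8D³·18) = 3.4805 N/mm
Working load F = kδ = 3.4805·54 = 187.95 N
C = 16.4/2.3 = 7.1304; K_W = (4C−1)/(4C−4)+0.615/C = 1.2086
τ_max = K_W·8FD/(πd³) = 1.2086·645.12 = 779.68 MPa
τ_max ≤ 861 MPa → acceptable

(a) 18 coils; (b) YES, τ_max = 780 MPa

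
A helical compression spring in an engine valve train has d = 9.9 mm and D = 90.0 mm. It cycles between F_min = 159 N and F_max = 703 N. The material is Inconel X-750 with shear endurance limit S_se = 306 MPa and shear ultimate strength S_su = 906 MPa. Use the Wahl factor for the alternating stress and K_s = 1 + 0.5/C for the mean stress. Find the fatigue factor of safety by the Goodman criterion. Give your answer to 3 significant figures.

C = D/d = 90.0/9.9 = 9.0909; K_W = (4C−1)/(4C−4)+0.615/C = 1.1603; K_s = 1+0.5/C = 1.0550
F_a = (F_max−F_min)/2 = 272 N; F_m = (F_max+F_min)/2 = 431 N
τ_a = K_W·8F_aD/(πd³) = 1.1603 × 64.246 = 74.548 MPa
τ_m = K_s·8F_mD/(πd³) = 1.0550 × 101.8 = 107.4 MPa
Goodman: 1/n_f = τ_a/S_se + τ_m/S_su = 74.548/306 + 107.4/906 = 0.24362 + 0.11854 = 0.36216
n_f = 1/0.36216 = 2.761

2.76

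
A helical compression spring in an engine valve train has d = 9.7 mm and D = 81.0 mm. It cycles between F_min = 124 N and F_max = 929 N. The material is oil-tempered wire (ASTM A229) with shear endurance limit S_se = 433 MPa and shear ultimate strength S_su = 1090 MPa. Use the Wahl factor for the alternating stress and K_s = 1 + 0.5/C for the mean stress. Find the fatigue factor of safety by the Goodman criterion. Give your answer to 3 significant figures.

C = D/d = 81.0/9.7 = 8.3505; K_W = (4C−1)/(4C−4)+0.615/C = 1.1757; K_s = 1+0.5/C = 1.0599
F_a = (F_max−F_min)/2 = 402.5 N; F_m = (F_max+F_min)/2 = 526.5 N
τ_a = K_W·8F_aD/(πd³) = 1.1757 × 90.965 = 106.95 MPa
τ_m = K_s·8F_mD/(πd³) = 1.0599 × 118.99 = 126.11 MPa
Goodman: 1/n_f = τ_a/S_se + τ_m/S_su = 106.95/433 + 126.11/1090 = 0.24699 + 0.11570 = 0.36269
n_f = 1/0.36269 = 2.757

2.76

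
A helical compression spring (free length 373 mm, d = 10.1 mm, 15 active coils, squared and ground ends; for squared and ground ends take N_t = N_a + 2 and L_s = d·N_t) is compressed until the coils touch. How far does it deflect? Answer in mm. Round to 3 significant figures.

201 mm

N_t = 17; L_s = 10.1·17 = 171.7 mm
δ_solid = L₀ − L_s = 373 − 171.7 = 201.3 mm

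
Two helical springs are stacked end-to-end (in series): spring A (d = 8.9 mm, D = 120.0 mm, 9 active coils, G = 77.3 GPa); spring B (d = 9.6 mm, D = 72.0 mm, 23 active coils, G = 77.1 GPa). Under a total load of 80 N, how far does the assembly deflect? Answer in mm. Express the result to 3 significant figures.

28.9 mm

k_A = Gd⁴/(8D³N_a) = (77.3×10³)(8.9⁴)/(8·120.0³·9) = 3.8982 N/mm
k_B = Gd⁴/(8D³N_a) = (77.1×10³)(9.6⁴)/(8·72.0³·23) = 9.5351 N/mm
Series: 1/k_eq = 1/3.8982 + 1/9.5351 = 0.36141; k_eq = 2.767 N/mm
δ = F/k_eq = 80/2.767 = 28.912 mm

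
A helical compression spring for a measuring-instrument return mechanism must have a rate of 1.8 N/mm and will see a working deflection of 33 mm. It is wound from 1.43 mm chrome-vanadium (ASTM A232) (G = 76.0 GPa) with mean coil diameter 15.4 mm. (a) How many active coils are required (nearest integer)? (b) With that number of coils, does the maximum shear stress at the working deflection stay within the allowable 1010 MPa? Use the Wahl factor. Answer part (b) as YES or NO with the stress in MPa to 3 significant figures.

(a) 6 coils; (b) YES, τ_max = 910 MPa

N_a = Gd⁴/(8D³k) = (76.0×10³)(1.43⁴)/(8·15.4³·1.8) = 6.043 → N_a = 6
Actual rate k = Gd⁴/(8D³·6) = 1.8128 N/mm
Working load F = kδ = 1.8128·33 = 59.823 N
C = 15.4/1.43 = 10.7692; K_W = (4C−1)/(4C−4)+0.615/C = 1.1339
τ_max = K_W·8FD/(πd³) = 1.1339·802.27 = 909.68 MPa
τ_max ≤ 1010 MPa → acceptable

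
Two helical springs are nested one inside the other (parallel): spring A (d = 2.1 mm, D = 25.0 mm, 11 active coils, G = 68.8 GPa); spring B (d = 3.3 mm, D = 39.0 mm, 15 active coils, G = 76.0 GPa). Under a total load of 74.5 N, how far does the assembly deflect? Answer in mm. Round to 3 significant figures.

k_A = Gd⁴/(8D³N_a) = (68.8×10³)(2.1⁴)/(8·25.0³·11) = 0.97311 N/mm
k_B = Gd⁴/(8D³N_a) = (76.0×10³)(3.3⁴)/(8·39.0³·15) = 1.2662 N/mm
Parallel: k_eq = 0.97311 + 1.2662 = 2.2393 N/mm
δ = F/k_eq = 74.5/2.2393 = 33.269 mm

33.3 mm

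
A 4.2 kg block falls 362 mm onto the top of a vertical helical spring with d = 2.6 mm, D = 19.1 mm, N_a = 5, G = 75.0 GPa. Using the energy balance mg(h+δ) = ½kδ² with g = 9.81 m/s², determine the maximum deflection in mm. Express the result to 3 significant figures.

52.7 mm

k = Gd⁴/(8D³N_a) = (75.0×10³)(2.6⁴)/(8·19.1³·5) = 12.297 N/mm
W = mg = 4.2 × 9.81 = 41.202 N
½kδ² − Wδ − Wh = 0 → δ = (W + √(W² + 2kWh))/k
δ = (41.202 + √(1697.6 + 366819))/12.297 = (41.202 + 607.06)/12.297 = 52.717 mm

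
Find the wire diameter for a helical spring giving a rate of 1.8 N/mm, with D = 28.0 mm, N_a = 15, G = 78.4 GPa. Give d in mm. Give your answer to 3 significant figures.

d = (8D³N_a·k / G)^(1/4) = (8·28.0³·15·1.8 / (78.4×10³))^0.25
  = (60.48)^0.25 = 2.7887 mm

2.79 mm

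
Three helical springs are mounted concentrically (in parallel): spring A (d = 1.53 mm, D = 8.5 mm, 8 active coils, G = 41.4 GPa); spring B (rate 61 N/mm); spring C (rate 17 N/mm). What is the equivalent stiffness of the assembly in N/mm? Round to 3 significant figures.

83.8 N/mm

k_A = Gd⁴/(8D³N_a) = (41.4×10³)(1.53⁴)/(8·8.5³·8) = 5.772 N/mm
Parallel: k_eq = 5.772 + 61 + 17 = 83.772 N/mm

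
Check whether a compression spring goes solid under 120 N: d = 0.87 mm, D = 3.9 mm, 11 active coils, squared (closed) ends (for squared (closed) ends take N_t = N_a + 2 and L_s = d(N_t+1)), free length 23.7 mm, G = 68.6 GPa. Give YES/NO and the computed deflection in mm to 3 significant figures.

k = Gd⁴/(8D³N_a) = (68.6×10³)(0.87⁴)/(8·3.9³·11) = 7.5288 N/mm
N_t = 13; L_s = 0.87·14 = 12.18 mm; δ_solid = L₀ − L_s = 23.7 − 12.18 = 11.52 mm
δ = F/k = 120/7.5288 = 15.939 mm
δ ≥ δ_solid → spring goes solid

YES, δ = 15.9 mm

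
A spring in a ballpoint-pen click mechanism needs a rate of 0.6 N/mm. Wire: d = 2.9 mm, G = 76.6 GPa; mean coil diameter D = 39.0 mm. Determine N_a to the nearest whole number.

19

N_a = Gd⁴/(8D³k) = (76.6×10³ × 2.9⁴)/(8 × 39.0³ × 0.6)
    = 5.41777e+06 / 284731 = 19.03 → 19 coils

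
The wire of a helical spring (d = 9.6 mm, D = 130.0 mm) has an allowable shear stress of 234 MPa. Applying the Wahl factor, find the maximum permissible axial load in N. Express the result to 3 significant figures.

C = D/d = 130.0/9.6 = 13.5417
K_W = (4C−1)/(4C−4) + 0.615/C = 53.167/50.167 + 0.0454 = 1.1052
τ_max = K·8FD/(πd³) → F_max = τ_allow·πd³/(8DK)
F_max = 234·π·9.6³/(8·130.0·1.1052) = 6.504e+05/1149.4 = 565.85 N

566 N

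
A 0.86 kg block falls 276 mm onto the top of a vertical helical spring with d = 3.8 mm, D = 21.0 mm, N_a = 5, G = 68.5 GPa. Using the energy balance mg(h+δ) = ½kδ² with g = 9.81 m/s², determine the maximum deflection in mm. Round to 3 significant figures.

k = Gd⁴/(8D³N_a) = (68.5×10³)(3.8⁴)/(8·21.0³·5) = 38.557 N/mm
W = mg = 0.86 × 9.81 = 8.4366 N
½kδ² − Wδ − Wh = 0 → δ = (W + √(W² + 2kWh))/k
δ = (8.4366 + √(71.176 + 179562))/38.557 = (8.4366 + 423.83)/38.557 = 11.211 mm

11.2 mm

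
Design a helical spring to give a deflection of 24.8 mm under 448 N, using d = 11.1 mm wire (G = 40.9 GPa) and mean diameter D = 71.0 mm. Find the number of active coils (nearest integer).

Required rate k = F/δ = 448/24.8 = 18.065 N/mm
N_a = Gd⁴/(8D³k) = (40.9×10³ × 11.1⁴)/(8 × 71.0³ × 18.065)
    = 6.20891e+08 / 5.17239e+07 = 12 → 12 coils

12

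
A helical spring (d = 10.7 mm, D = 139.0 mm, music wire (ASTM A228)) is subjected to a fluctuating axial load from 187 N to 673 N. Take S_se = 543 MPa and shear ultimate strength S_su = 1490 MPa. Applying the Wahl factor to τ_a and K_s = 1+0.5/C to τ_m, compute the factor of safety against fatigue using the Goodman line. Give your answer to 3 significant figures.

C = D/d = 139.0/10.7 = 12.9907; K_W = (4C−1)/(4C−4)+0.615/C = 1.1099; K_s = 1+0.5/C = 1.0385
F_a = (F_max−F_min)/2 = 243 N; F_m = (F_max+F_min)/2 = 430 N
τ_a = K_W·8F_aD/(πd³) = 1.1099 × 70.212 = 77.927 MPa
τ_m = K_s·8F_mD/(πd³) = 1.0385 × 124.24 = 129.03 MPa
Goodman: 1/n_f = τ_a/S_se + τ_m/S_su = 77.927/543 + 129.03/1490 = 0.14351 + 0.08659 = 0.23011
n_f = 1/0.23011 = 4.346

4.35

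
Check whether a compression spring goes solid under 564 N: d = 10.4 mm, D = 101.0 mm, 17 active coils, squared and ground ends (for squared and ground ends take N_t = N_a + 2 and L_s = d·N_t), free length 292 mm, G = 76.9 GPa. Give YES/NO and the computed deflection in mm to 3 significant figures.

k = Gd⁴/(8D³N_a) = (76.9×10³)(10.4⁴)/(8·101.0³·17) = 6.4203 N/mm
N_t = 19; L_s = 10.4·19 = 197.6 mm; δ_solid = L₀ − L_s = 292 − 197.6 = 94.4 mm
δ = F/k = 564/6.4203 = 87.846 mm
δ < δ_solid → spring does not go solid

NO, δ = 87.8 mm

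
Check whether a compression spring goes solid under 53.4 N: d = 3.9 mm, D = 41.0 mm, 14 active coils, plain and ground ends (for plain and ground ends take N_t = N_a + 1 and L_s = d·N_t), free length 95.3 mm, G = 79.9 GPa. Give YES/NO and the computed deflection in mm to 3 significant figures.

NO, δ = 22.3 mm

k = Gd⁴/(8D³N_a) = (79.9×10³)(3.9⁴)/(8·41.0³·14) = 2.3946 N/mm
N_t = 15; L_s = 3.9·15 = 58.5 mm; δ_solid = L₀ − L_s = 95.3 − 58.5 = 36.8 mm
δ = F/k = 53.4/2.3946 = 22.3 mm
δ < δ_solid → spring does not go solid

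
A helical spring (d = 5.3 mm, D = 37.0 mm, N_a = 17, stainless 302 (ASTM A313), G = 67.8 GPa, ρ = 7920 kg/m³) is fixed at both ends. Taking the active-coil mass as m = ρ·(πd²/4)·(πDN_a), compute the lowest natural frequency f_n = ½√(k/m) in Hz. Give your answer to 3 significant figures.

75.0 Hz

k = Gd⁴/(8D³N_a) = (67.8×10³)(5.3⁴)/(8·37.0³·17) = 7.7659 N/mm = 7765.9 N/m
Wire length L = πDN_a = π·37.0·17 = 1976.1 mm
m = ρ·(πd²/4)·L = 7920 × 22.062×10⁻⁶ m² × 1.9761 m = 0.34528 kg
f_n = ½√(k/m) = 0.5·√(7765.9/0.34528) = 0.5·√(22492) = 74.986 Hz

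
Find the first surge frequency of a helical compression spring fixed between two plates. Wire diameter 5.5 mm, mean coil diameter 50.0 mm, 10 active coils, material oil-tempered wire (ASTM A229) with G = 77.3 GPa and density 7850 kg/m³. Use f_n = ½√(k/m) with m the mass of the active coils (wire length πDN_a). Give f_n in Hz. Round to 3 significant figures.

77.7 Hz

k = Gd⁴/(8D³N_a) = (77.3×10³)(5.5⁴)/(8·50.0³·10) = 7.0734 N/mm = 7073.4 N/m
Wire length L = πDN_a = π·50.0·10 = 1570.8 mm
m = ρ·(πd²/4)·L = 7850 × 23.758×10⁻⁶ m² × 1.5708 m = 0.29296 kg
f_n = ½√(k/m) = 0.5·√(7073.4/0.29296) = 0.5·√(24145) = 77.693 Hz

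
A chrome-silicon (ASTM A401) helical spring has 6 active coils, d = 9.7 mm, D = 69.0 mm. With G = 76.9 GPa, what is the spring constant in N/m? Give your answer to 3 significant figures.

k = Gd⁴/(8D³N_a) = (76.9×10³ × 9.7⁴) / (8 × 69.0³ × 6)
  = 6.8079e+08 / 1.57684e+07 = 43.174 N/mm = 43174 N/m

43200 N/m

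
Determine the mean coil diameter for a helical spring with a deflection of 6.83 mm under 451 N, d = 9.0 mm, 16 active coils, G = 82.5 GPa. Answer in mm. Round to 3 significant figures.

Required rate k = F/δ = 451/6.83 = 66.032 N/mm
D = (Gd⁴/(8N_a·k))^(1/3) = (82.5×10³·9.0⁴/(8·16·66.032))^(1/3)
  = (64041)^(1/3) = 40.0085 mm

40.0 mm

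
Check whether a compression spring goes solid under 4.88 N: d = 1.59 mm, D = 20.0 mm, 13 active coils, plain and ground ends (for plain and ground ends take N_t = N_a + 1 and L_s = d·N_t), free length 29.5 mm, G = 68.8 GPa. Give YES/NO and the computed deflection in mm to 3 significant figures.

k = Gd⁴/(8D³N_a) = (68.8×10³)(1.59⁴)/(8·20.0³·13) = 0.52851 N/mm
N_t = 14; L_s = 1.59·14 = 22.26 mm; δ_solid = L₀ − L_s = 29.5 − 22.26 = 7.24 mm
δ = F/k = 4.88/0.52851 = 9.2335 mm
δ ≥ δ_solid → spring goes solid

YES, δ = 9.23 mm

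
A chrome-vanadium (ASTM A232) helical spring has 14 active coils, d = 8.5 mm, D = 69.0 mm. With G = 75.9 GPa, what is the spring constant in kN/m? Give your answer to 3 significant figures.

10.8 kN/m

k = Gd⁴/(8D³N_a) = (75.9×10³ × 8.5⁴) / (8 × 69.0³ × 14)
  = 3.96203e+08 / 3.6793e+07 = 10.768 N/mm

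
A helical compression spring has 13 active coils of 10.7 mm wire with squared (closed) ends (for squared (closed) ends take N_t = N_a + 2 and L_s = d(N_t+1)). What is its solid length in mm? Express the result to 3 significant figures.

171 mm

squared (closed) ends: N_t = N_a + 2 = 13 + 2 = 15
L_s = d·(N_t+1) = 10.7 × 16 = 171.2 mm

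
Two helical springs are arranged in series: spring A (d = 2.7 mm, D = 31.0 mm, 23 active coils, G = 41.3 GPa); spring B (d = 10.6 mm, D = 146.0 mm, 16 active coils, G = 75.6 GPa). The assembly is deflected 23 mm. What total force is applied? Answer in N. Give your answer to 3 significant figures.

k_A = Gd⁴/(8D³N_a) = (41.3×10³)(2.7⁴)/(8·31.0³·23) = 0.40041 N/mm
k_B = Gd⁴/(8D³N_a) = (75.6×10³)(10.6⁴)/(8·146.0³·16) = 2.3959 N/mm
Series: 1/k_eq = 1/0.40041 + 1/2.3959 = 2.9148; k_eq = 0.34307 N/mm
F = k_eq·δ = 0.34307·23 = 7.8907 N

7.89 N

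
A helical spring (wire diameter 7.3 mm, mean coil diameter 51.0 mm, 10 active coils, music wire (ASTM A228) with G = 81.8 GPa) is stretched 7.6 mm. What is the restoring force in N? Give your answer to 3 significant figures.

166 N

k = Gd⁴/(8D³N_a) = (81.8×10³)(7.3⁴)/(8·51.0³·10) = 21.89 N/mm
F = k·δ = 21.89 × 7.6 = 166.36 N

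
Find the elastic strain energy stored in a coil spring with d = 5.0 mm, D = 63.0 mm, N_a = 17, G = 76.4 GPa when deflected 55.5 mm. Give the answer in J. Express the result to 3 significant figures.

2.16 J

k = Gd⁴/(8D³N_a) = (76.4×10³)(5.0⁴)/(8·63.0³·17) = 1.4041 N/mm
U = ½kδ² = 0.5 × 1.4041 × 55.5² = 2162.6 N·mm = 2.1626 J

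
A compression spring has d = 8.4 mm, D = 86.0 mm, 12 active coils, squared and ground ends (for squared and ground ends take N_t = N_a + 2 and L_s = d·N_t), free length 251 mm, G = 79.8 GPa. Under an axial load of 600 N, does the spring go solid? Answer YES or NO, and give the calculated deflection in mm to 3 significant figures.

k = Gd⁴/(8D³N_a) = (79.8×10³)(8.4⁴)/(8·86.0³·12) = 6.5066 N/mm
N_t = 14; L_s = 8.4·14 = 117.6 mm; δ_solid = L₀ − L_s = 251 − 117.6 = 133.4 mm
δ = F/k = 600/6.5066 = 92.214 mm
δ < δ_solid → spring does not go solid

NO, δ = 92.2 mm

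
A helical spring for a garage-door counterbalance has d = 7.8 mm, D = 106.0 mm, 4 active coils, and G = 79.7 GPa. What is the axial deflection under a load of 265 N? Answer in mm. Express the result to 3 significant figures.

34.2 mm

k = Gd⁴/(8D³N_a) = (79.7×10³)(7.8⁴)/(8·106.0³·4) = 7.7405 N/mm
δ = F/k = 265 / 7.7405 = 34.236 mm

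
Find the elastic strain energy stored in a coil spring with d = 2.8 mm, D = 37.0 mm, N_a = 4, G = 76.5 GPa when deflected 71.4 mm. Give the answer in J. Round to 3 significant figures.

7.39 J

k = Gd⁴/(8D³N_a) = (76.5×10³)(2.8⁴)/(8·37.0³·4) = 2.9009 N/mm
U = ½kδ² = 0.5 × 2.9009 × 71.4² = 7394.4 N·mm = 7.3944 J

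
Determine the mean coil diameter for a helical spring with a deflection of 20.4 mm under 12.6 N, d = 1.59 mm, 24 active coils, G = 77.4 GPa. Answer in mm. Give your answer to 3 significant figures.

Required rate k = F/δ = 12.6/20.4 = 0.61765 N/mm
D = (Gd⁴/(8N_a·k))^(1/3) = (77.4×10³·1.59⁴/(8·24·0.61765))^(1/3)
  = (4171.46)^(1/3) = 16.0977 mm

16.1 mm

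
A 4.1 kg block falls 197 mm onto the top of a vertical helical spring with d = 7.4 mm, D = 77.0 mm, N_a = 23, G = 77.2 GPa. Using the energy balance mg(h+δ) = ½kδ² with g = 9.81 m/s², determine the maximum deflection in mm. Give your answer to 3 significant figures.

k = Gd⁴/(8D³N_a) = (77.2×10³)(7.4⁴)/(8·77.0³·23) = 2.7558 N/mm
W = mg = 4.1 × 9.81 = 40.221 N
½kδ² − Wδ − Wh = 0 → δ = (W + √(W² + 2kWh))/k
δ = (40.221 + √(1617.7 + 43672))/2.7558 = (40.221 + 212.81)/2.7558 = 91.818 mm

91.8 mm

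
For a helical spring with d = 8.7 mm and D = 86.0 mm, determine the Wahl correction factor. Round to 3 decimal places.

1.147

C = D/d = 86.0/8.7 = 9.8851
K_W = (4C−1)/(4C−4) + 0.615/C = 38.540/35.540 + 0.0622 = 1.1466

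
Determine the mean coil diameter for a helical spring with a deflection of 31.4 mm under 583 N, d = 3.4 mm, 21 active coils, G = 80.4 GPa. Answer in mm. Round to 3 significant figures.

Required rate k = F/δ = 583/31.4 = 18.567 N/mm
D = (Gd⁴/(8N_a·k))^(1/3) = (80.4×10³·3.4⁴/(8·21·18.567))^(1/3)
  = (3444.48)^(1/3) = 15.1022 mm

15.1 mm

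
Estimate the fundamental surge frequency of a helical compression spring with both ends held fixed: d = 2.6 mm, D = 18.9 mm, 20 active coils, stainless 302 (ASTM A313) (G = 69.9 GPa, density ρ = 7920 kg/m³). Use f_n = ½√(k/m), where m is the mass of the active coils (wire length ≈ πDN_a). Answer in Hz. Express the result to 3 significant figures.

122 Hz

k = Gd⁴/(8D³N_a) = (69.9×10³)(2.6⁴)/(8·18.9³·20) = 2.9571 N/mm = 2957.1 N/m
Wire length L = πDN_a = π·18.9·20 = 1187.5 mm
m = ρ·(πd²/4)·L = 7920 × 5.3093×10⁻⁶ m² × 1.1875 m = 0.049935 kg
f_n = ½√(k/m) = 0.5·√(2957.1/0.049935) = 0.5·√(59219) = 121.67 Hz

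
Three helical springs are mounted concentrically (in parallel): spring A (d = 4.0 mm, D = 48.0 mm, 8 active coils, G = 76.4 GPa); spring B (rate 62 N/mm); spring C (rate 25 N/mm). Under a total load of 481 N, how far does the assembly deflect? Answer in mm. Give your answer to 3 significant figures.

k_A = Gd⁴/(8D³N_a) = (76.4×10³)(4.0⁴)/(8·48.0³·8) = 2.7633 N/mm
Parallel: k_eq = 2.7633 + 62 + 25 = 89.763 N/mm
δ = F/k_eq = 481/89.763 = 5.3585 mm

5.36 mm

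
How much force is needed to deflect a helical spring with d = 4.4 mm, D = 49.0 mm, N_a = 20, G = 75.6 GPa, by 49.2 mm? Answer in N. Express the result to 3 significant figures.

74.1 N

k = Gd⁴/(8D³N_a) = (75.6×10³)(4.4⁴)/(8·49.0³·20) = 1.5053 N/mm
F = k·δ = 1.5053 × 49.2 = 74.061 N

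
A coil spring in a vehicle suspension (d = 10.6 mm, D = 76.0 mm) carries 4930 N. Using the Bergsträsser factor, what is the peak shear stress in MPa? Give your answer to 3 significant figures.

957 MPa

Spring index C = D/d = 76.0/10.6 = 7.1698
K_B = (4C+2)/(4C−3) = 30.679/25.679 = 1.1947
τ₀ = 8FD/(πd³) = 8·4930·76.0/(π·10.6³) = 2.99744e+06/3741.7 = 801.09 MPa
τ_max = K·τ₀ = 1.1947 × 801.09 = 957.07 MPa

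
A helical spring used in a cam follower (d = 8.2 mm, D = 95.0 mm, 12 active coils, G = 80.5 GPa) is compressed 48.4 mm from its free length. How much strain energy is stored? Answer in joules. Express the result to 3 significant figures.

5.18 J

k = Gd⁴/(8D³N_a) = (80.5×10³)(8.2⁴)/(8·95.0³·12) = 4.4219 N/mm
U = ½kδ² = 0.5 × 4.4219 × 48.4² = 5179.3 N·mm = 5.1793 J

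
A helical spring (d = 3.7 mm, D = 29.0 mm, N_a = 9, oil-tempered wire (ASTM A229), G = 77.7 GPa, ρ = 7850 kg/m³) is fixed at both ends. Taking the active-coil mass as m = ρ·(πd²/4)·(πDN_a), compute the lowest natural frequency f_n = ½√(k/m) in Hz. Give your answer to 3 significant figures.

173 Hz

k = Gd⁴/(8D³N_a) = (77.7×10³)(3.7⁴)/(8·29.0³·9) = 8.2928 N/mm = 8292.8 N/m
Wire length L = πDN_a = π·29.0·9 = 819.96 mm
m = ρ·(πd²/4)·L = 7850 × 10.752×10⁻⁶ m² × 0.81996 m = 0.069208 kg
f_n = ½√(k/m) = 0.5·√(8292.8/0.069208) = 0.5·√(1.1983e+05) = 173.08 Hz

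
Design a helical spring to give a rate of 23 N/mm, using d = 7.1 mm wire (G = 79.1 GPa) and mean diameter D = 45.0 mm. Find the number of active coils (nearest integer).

12

N_a = Gd⁴/(8D³k) = (79.1×10³ × 7.1⁴)/(8 × 45.0³ × 23)
    = 2.01006e+08 / 1.6767e+07 = 11.99 → 12 coils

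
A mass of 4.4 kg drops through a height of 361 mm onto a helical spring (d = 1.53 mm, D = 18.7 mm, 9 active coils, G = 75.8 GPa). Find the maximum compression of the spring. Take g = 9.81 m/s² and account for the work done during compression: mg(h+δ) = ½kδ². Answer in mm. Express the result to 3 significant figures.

243 mm

k = Gd⁴/(8D³N_a) = (75.8×10³)(1.53⁴)/(8·18.7³·9) = 0.88222 N/mm
W = mg = 4.4 × 9.81 = 43.164 N
½kδ² − Wδ − Wh = 0 → δ = (W + √(W² + 2kWh))/k
δ = (43.164 + √(1863.1 + 27493.9))/0.88222 = (43.164 + 171.34)/0.88222 = 243.14 mm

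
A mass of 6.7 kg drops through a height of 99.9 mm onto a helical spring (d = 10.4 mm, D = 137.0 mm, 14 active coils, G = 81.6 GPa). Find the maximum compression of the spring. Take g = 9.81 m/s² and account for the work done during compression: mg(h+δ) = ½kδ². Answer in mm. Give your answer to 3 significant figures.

85.8 mm

k = Gd⁴/(8D³N_a) = (81.6×10³)(10.4⁴)/(8·137.0³·14) = 3.3147 N/mm
W = mg = 6.7 × 9.81 = 65.727 N
½kδ² − Wδ − Wh = 0 → δ = (W + √(W² + 2kWh))/k
δ = (65.727 + √(4320 + 43529.4))/3.3147 = (65.727 + 218.75)/3.3147 = 85.821 mm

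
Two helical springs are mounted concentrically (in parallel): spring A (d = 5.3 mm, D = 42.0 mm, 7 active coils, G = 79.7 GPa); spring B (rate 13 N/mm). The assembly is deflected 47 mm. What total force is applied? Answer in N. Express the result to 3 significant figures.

1320 N

k_A = Gd⁴/(8D³N_a) = (79.7×10³)(5.3⁴)/(8·42.0³·7) = 15.157 N/mm
Parallel: k_eq = 15.157 + 13 = 28.157 N/mm
F = k_eq·δ = 28.157·47 = 1323.4 N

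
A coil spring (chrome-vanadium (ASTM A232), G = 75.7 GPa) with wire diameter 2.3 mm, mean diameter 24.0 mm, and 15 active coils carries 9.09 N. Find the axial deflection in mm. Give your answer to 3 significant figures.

k = Gd⁴/(8D³N_a) = (75.7×10³)(2.3⁴)/(8·24.0³·15) = 1.277 N/mm
δ = F/k = 9.09 / 1.277 = 7.1182 mm

7.12 mm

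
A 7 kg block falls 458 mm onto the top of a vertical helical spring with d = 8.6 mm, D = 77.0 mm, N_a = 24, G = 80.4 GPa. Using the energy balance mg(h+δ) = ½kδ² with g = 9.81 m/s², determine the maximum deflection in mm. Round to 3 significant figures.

k = Gd⁴/(8D³N_a) = (80.4×10³)(8.6⁴)/(8·77.0³·24) = 5.0174 N/mm
W = mg = 7 × 9.81 = 68.67 N
½kδ² − Wδ − Wh = 0 → δ = (W + √(W² + 2kWh))/k
δ = (68.67 + √(4715.6 + 315601))/5.0174 = (68.67 + 565.97)/5.0174 = 126.49 mm

126 mm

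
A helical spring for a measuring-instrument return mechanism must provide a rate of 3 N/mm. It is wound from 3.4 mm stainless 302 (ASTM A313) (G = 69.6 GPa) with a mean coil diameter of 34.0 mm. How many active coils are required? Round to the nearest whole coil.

10

N_a = Gd⁴/(8D³k) = (69.6×10³ × 3.4⁴)/(8 × 34.0³ × 3)
    = 9.3009e+06 / 943296 = 9.86 → 10 coils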